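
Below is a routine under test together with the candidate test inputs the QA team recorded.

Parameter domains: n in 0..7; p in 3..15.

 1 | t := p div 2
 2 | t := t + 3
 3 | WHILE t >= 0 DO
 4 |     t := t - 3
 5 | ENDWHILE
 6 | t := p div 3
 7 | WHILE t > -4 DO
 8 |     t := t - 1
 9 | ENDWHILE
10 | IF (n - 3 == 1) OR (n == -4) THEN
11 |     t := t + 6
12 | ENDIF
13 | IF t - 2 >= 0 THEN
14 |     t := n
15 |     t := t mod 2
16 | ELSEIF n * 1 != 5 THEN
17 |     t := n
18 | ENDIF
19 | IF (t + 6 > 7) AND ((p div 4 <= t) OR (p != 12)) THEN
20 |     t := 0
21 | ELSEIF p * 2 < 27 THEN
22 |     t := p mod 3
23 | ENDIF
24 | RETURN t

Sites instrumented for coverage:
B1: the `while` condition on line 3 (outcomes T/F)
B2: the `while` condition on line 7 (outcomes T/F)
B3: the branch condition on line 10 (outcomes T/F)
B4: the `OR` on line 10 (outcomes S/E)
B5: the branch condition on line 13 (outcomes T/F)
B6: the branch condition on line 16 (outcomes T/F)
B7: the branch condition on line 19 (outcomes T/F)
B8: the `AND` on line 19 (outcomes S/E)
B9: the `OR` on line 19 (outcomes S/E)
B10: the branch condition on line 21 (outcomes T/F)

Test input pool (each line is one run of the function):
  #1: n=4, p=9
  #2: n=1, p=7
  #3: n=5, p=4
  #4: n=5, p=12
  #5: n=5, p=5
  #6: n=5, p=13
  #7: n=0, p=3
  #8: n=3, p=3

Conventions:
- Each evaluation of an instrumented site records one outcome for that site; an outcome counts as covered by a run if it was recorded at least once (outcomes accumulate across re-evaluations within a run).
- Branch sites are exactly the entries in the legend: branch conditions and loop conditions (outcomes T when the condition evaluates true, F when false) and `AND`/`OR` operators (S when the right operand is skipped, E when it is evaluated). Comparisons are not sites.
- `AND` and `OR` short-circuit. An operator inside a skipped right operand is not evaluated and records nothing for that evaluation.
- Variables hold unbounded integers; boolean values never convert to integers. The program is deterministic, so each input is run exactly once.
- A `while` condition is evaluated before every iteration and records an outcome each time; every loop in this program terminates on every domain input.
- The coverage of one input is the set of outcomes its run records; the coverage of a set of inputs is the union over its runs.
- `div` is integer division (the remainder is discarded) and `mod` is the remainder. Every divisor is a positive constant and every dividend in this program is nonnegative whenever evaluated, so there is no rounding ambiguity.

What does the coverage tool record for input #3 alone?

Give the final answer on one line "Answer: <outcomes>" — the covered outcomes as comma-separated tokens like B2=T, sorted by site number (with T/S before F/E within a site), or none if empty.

Running input #3 (n=5, p=4), event by event:
  B1->T, B1->T, B1->F, B2->T, B2->T, B2->T, B2->T, B2->T, B2->F, B4->E
  B3->F, B5->F, B6->F, B8->S, B7->F, B10->T
distinct outcomes covered: B1=T, B1=F, B2=T, B2=F, B3=F, B4=E, B5=F, B6=F, B7=F, B8=S, B10=T

Answer: B1=T, B1=F, B2=T, B2=F, B3=F, B4=E, B5=F, B6=F, B7=F, B8=S, B10=T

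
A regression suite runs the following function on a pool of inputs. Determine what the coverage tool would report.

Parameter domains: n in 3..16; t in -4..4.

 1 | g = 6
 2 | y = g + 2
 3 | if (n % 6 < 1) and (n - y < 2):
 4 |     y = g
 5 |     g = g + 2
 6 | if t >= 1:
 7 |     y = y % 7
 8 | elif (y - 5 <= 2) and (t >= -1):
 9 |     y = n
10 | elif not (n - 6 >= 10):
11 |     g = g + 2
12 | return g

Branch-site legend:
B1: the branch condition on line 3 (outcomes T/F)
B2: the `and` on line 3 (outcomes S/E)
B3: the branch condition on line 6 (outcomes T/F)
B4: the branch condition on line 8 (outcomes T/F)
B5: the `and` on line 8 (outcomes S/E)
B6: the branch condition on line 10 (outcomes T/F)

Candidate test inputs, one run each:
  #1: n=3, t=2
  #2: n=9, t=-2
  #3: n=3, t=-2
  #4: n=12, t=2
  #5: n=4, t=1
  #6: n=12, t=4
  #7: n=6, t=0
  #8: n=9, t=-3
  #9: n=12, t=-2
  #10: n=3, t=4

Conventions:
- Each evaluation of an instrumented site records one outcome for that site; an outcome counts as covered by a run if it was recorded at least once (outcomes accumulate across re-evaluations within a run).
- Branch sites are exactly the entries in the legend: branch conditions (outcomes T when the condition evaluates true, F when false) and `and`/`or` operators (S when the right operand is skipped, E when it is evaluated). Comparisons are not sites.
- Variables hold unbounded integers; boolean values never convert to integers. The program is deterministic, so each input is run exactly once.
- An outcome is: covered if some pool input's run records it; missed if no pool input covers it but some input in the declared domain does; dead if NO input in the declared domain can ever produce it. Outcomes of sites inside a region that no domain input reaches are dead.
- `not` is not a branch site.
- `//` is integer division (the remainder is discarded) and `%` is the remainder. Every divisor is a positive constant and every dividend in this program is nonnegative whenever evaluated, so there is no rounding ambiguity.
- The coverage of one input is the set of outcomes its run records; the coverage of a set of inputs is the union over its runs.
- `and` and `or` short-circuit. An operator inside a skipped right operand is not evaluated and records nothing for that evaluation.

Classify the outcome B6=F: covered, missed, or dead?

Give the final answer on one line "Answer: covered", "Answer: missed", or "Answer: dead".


no pool input records B6=F
but domain input (n=16, t=-4) does record it -> reachable, so missed
Answer: missed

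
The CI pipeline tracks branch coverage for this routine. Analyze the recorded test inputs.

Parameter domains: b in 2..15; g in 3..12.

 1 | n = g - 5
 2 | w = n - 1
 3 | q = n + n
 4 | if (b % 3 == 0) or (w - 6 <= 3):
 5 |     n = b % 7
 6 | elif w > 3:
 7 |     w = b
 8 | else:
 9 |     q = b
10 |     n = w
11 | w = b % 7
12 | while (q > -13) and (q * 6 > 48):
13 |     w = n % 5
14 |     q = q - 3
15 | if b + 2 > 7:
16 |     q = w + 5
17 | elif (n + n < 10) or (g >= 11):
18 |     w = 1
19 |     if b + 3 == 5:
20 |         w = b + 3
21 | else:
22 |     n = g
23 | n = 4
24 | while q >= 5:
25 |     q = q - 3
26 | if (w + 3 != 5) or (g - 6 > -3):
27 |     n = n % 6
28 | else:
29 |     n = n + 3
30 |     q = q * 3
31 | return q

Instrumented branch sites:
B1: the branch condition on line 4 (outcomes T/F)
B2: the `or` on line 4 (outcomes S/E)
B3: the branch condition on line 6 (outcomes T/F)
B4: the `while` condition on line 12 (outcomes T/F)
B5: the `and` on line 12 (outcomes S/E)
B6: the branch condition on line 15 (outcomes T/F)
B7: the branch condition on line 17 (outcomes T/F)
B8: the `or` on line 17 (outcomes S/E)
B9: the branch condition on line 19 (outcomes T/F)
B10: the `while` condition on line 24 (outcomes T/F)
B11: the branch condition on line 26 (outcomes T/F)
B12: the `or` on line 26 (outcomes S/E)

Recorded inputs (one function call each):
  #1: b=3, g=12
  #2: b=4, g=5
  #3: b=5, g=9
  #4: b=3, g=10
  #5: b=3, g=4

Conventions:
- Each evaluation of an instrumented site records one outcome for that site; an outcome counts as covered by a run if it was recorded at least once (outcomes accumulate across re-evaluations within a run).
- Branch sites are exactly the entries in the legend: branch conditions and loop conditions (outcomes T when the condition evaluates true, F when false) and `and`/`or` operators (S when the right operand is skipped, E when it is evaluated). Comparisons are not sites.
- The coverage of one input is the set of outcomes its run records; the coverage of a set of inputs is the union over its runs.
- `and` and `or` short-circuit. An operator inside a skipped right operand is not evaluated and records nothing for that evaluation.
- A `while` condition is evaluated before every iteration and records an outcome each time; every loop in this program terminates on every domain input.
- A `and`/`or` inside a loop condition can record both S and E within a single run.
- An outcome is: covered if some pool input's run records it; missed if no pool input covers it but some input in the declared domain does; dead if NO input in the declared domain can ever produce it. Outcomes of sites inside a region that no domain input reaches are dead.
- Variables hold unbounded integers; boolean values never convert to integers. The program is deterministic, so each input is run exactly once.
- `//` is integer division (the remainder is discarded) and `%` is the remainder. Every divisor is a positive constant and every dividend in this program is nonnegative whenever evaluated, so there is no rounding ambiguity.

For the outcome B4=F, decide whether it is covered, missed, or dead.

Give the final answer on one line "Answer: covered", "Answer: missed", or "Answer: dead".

B4=F is recorded by pool input(s) 1, 2, 3, 4, 5 -> covered

Answer: covered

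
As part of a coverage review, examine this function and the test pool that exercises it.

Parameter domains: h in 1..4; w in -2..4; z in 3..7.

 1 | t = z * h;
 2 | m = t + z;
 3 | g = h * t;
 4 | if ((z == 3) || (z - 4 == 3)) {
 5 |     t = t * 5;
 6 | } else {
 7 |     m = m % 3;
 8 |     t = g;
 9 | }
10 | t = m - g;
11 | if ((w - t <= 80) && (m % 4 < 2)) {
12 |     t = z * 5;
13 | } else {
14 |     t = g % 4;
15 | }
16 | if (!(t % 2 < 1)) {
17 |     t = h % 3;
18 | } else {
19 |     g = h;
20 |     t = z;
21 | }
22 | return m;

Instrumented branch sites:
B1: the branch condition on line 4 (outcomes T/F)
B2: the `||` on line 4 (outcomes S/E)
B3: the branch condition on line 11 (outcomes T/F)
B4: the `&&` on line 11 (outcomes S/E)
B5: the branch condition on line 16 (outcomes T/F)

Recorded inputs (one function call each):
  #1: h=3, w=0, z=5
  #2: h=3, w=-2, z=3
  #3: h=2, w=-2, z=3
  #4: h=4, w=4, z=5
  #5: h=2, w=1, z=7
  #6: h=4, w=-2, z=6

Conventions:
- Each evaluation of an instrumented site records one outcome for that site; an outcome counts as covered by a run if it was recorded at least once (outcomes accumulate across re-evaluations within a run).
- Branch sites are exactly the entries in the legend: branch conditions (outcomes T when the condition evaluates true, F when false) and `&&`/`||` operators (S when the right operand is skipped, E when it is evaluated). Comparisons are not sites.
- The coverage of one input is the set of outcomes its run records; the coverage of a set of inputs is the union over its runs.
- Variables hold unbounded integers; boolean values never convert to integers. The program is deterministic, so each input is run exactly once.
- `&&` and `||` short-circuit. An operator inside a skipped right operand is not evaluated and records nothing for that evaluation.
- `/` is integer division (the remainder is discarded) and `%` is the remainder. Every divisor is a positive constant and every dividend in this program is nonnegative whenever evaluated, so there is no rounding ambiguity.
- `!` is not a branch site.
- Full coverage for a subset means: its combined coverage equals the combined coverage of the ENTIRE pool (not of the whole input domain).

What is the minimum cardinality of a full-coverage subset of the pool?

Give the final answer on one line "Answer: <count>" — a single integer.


#1 (h=3, w=0, z=5) -> covered: B1=F, B2=E, B3=F, B4=E, B5=T
#2 (h=3, w=-2, z=3) -> covered: B1=T, B2=S, B3=T, B4=E, B5=T
#3 (h=2, w=-2, z=3) -> covered: B1=T, B2=S, B3=T, B4=E, B5=T
#4 (h=4, w=4, z=5) -> covered: B1=F, B2=E, B3=F, B4=S, B5=F
#5 (h=2, w=1, z=7) -> covered: B1=T, B2=E, B3=T, B4=E, B5=T
#6 (h=4, w=-2, z=6) -> covered: B1=F, B2=E, B3=F, B4=S, B5=F
the full pool covers 10 outcomes: B1=T, B1=F, B2=S, B2=E, B3=T, B3=F, B4=S, B4=E, B5=T, B5=F
size 1 is not enough: best union over all size-1 subsets is 5/10
inputs {2, 4} (size 2) cover everything; no size-2 subset with a lexicographically smaller index list covers all 10
Answer: 2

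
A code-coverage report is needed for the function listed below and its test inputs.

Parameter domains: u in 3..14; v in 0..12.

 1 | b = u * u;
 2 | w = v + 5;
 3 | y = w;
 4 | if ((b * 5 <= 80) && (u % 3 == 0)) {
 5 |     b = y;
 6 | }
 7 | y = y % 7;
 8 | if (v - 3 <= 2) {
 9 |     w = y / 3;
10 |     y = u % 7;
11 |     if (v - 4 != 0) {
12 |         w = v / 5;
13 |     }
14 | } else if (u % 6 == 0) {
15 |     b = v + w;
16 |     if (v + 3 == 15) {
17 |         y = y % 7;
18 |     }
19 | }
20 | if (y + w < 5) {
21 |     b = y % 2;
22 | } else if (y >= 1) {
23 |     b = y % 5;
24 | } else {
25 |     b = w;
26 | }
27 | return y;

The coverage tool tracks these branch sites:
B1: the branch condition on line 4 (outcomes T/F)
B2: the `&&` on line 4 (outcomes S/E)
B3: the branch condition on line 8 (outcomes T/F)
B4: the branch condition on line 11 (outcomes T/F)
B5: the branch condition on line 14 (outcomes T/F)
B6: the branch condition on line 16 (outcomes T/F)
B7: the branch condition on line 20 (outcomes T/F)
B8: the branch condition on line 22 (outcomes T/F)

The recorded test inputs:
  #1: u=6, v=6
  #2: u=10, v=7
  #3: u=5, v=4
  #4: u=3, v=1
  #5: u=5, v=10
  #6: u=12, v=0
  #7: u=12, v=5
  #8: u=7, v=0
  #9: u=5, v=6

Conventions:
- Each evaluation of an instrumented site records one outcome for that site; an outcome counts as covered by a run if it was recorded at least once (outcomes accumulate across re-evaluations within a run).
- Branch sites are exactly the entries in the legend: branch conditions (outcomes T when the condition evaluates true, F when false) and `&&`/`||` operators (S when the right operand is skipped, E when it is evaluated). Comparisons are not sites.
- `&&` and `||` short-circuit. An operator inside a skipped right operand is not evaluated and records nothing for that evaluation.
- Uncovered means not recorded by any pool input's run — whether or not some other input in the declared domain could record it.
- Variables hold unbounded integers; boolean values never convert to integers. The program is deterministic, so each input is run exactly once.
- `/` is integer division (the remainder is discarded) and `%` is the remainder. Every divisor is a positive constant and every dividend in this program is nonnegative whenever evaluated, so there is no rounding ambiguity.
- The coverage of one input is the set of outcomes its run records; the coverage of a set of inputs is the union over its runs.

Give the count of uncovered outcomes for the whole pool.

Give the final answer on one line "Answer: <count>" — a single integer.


input #1 (u=6, v=6): events B2->S, B1->F, B3->F, B5->T, B6->F, B7->F, B8->T; covers B1=F, B2=S, B3=F, B5=T, B6=F, B7=F, B8=T
input #2 (u=10, v=7): events B2->S, B1->F, B3->F, B5->F, B7->F, B8->T; covers B1=F, B2=S, B3=F, B5=F, B7=F, B8=T
input #3 (u=5, v=4): events B2->S, B1->F, B3->T, B4->F, B7->F, B8->T; covers B1=F, B2=S, B3=T, B4=F, B7=F, B8=T
input #4 (u=3, v=1): events B2->E, B1->T, B3->T, B4->T, B7->T; covers B1=T, B2=E, B3=T, B4=T, B7=T
input #5 (u=5, v=10): events B2->S, B1->F, B3->F, B5->F, B7->F, B8->T; covers B1=F, B2=S, B3=F, B5=F, B7=F, B8=T
input #6 (u=12, v=0): events B2->S, B1->F, B3->T, B4->T, B7->F, B8->T; covers B1=F, B2=S, B3=T, B4=T, B7=F, B8=T
input #7 (u=12, v=5): events B2->S, B1->F, B3->T, B4->T, B7->F, B8->T; covers B1=F, B2=S, B3=T, B4=T, B7=F, B8=T
input #8 (u=7, v=0): events B2->S, B1->F, B3->T, B4->T, B7->T; covers B1=F, B2=S, B3=T, B4=T, B7=T
input #9 (u=5, v=6): events B2->S, B1->F, B3->F, B5->F, B7->F, B8->T; covers B1=F, B2=S, B3=F, B5=F, B7=F, B8=T
union over the pool: B1=T, B1=F, B2=S, B2=E, B3=T, B3=F, B4=T, B4=F, B5=T, B5=F, B6=F, B7=T, B7=F, B8=T
uncovered (2 of 16): B6=T, B8=F
Answer: 2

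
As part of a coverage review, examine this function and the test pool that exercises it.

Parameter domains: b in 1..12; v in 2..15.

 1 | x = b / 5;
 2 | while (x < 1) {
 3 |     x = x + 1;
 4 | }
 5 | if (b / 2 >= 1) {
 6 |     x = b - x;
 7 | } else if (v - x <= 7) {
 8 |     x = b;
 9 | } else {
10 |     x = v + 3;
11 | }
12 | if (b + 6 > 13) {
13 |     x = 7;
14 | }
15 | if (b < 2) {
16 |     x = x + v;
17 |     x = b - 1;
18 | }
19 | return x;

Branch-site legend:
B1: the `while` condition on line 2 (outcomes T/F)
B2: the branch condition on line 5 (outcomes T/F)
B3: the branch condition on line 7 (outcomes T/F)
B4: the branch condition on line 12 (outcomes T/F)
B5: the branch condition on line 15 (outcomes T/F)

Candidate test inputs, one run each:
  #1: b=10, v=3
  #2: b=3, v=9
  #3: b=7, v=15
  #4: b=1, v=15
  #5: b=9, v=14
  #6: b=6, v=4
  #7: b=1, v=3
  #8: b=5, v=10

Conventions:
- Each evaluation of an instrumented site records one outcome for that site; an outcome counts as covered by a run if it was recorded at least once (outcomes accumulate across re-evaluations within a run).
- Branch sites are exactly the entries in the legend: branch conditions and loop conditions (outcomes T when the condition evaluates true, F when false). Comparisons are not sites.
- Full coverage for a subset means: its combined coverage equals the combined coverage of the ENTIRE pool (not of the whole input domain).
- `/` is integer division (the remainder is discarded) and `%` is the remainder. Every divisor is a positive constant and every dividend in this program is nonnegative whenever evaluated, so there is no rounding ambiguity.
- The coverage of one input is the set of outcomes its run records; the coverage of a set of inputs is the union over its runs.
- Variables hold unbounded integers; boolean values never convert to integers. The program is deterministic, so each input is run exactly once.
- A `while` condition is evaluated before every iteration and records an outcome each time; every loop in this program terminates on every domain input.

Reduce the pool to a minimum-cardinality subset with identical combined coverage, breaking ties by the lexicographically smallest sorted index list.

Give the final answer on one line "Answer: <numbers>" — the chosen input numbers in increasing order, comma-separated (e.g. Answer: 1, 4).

input #1, b=10, v=3: events B1->F, B2->T, B4->T, B5->F; outcomes B1=F, B2=T, B4=T, B5=F
input #2, b=3, v=9: events B1->T, B1->F, B2->T, B4->F, B5->F; outcomes B1=T, B1=F, B2=T, B4=F, B5=F
input #3, b=7, v=15: events B1->F, B2->T, B4->F, B5->F; outcomes B1=F, B2=T, B4=F, B5=F
input #4, b=1, v=15: events B1->T, B1->F, B2->F, B3->F, B4->F, B5->T; outcomes B1=T, B1=F, B2=F, B3=F, B4=F, B5=T
input #5, b=9, v=14: events B1->F, B2->T, B4->T, B5->F; outcomes B1=F, B2=T, B4=T, B5=F
input #6, b=6, v=4: events B1->F, B2->T, B4->F, B5->F; outcomes B1=F, B2=T, B4=F, B5=F
input #7, b=1, v=3: events B1->T, B1->F, B2->F, B3->T, B4->F, B5->T; outcomes B1=T, B1=F, B2=F, B3=T, B4=F, B5=T
input #8, b=5, v=10: events B1->F, B2->T, B4->F, B5->F; outcomes B1=F, B2=T, B4=F, B5=F
union over all inputs: B1=T, B1=F, B2=T, B2=F, B3=T, B3=F, B4=T, B4=F, B5=T, B5=F (10 outcomes)
checked all size-1 subsets: none covers 10 outcomes (max 6/10)
checked all size-2 subsets: none covers 10 outcomes (max 9/10)
at size 3, {1, 4, 7} reaches all 10 outcomes; every lexicographically earlier size-3 subset fails

Answer: 1, 4, 7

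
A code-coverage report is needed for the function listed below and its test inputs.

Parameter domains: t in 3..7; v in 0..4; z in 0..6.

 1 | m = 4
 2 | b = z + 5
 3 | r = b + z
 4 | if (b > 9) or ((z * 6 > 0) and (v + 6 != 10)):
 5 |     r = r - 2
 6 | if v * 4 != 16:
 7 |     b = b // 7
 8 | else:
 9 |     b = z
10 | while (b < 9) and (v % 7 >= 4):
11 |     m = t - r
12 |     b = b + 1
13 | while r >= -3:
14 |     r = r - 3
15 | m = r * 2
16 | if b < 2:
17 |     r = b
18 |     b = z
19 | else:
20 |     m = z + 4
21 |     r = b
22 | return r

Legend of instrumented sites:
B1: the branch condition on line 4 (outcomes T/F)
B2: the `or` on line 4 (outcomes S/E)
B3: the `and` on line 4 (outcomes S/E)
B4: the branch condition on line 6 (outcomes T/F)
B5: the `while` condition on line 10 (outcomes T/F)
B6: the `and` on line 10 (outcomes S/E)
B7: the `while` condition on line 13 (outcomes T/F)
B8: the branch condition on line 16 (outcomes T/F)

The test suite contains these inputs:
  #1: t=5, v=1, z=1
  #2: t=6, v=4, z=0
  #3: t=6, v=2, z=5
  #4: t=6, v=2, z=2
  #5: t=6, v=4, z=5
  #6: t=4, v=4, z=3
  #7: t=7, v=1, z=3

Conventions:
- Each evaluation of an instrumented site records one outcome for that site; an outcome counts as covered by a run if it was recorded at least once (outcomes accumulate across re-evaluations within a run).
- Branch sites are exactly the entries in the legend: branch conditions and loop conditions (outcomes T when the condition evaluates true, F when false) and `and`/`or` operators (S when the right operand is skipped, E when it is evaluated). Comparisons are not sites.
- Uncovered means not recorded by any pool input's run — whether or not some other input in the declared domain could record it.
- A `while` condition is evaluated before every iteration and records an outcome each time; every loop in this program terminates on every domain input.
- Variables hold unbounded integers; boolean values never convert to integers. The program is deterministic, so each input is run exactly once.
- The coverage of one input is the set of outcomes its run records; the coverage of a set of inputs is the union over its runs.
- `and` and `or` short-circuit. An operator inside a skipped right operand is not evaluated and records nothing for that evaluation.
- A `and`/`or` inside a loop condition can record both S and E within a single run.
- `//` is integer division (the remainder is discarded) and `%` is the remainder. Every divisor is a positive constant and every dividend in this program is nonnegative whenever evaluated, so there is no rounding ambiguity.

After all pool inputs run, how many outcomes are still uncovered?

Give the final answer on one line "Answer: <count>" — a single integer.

input #1, t=5, v=1, z=1: events B2->E, B3->E, B1->T, B4->T, B6->E, B5->F, B7->T, B7->T, B7->T, B7->F, B8->T; outcomes B1=T, B2=E, B3=E, B4=T, B5=F, B6=E, B7=T, B7=F, B8=T
input #2, t=6, v=4, z=0: events B2->E, B3->S, B1->F, B4->F, B6->E, B5->T, B6->E, B5->T, B6->E, B5->T, B6->E, B5->T, B6->E, B5->T, ...; outcomes B1=F, B2=E, B3=S, B4=F, B5=T, B5=F, B6=S, B6=E, B7=T, B7=F, B8=F
input #3, t=6, v=2, z=5: events B2->S, B1->T, B4->T, B6->E, B5->F, B7->T, B7->T, B7->T, B7->T, B7->T, B7->T, B7->F, B8->T; outcomes B1=T, B2=S, B4=T, B5=F, B6=E, B7=T, B7=F, B8=T
input #4, t=6, v=2, z=2: events B2->E, B3->E, B1->T, B4->T, B6->E, B5->F, B7->T, B7->T, B7->T, B7->T, B7->F, B8->T; outcomes B1=T, B2=E, B3=E, B4=T, B5=F, B6=E, B7=T, B7=F, B8=T
input #5, t=6, v=4, z=5: events B2->S, B1->T, B4->F, B6->E, B5->T, B6->E, B5->T, B6->E, B5->T, B6->E, B5->T, B6->S, B5->F, B7->T, ...; outcomes B1=T, B2=S, B4=F, B5=T, B5=F, B6=S, B6=E, B7=T, B7=F, B8=F
input #6, t=4, v=4, z=3: events B2->E, B3->E, B1->F, B4->F, B6->E, B5->T, B6->E, B5->T, B6->E, B5->T, B6->E, B5->T, B6->E, B5->T, ...; outcomes B1=F, B2=E, B3=E, B4=F, B5=T, B5=F, B6=S, B6=E, B7=T, B7=F, B8=F
input #7, t=7, v=1, z=3: events B2->E, B3->E, B1->T, B4->T, B6->E, B5->F, B7->T, B7->T, B7->T, B7->T, B7->T, B7->F, B8->T; outcomes B1=T, B2=E, B3=E, B4=T, B5=F, B6=E, B7=T, B7=F, B8=T
union over the pool: B1=T, B1=F, B2=S, B2=E, B3=S, B3=E, B4=T, B4=F, B5=T, B5=F, B6=S, B6=E, B7=T, B7=F, B8=T, B8=F
uncovered (0 of 16): none

Answer: 0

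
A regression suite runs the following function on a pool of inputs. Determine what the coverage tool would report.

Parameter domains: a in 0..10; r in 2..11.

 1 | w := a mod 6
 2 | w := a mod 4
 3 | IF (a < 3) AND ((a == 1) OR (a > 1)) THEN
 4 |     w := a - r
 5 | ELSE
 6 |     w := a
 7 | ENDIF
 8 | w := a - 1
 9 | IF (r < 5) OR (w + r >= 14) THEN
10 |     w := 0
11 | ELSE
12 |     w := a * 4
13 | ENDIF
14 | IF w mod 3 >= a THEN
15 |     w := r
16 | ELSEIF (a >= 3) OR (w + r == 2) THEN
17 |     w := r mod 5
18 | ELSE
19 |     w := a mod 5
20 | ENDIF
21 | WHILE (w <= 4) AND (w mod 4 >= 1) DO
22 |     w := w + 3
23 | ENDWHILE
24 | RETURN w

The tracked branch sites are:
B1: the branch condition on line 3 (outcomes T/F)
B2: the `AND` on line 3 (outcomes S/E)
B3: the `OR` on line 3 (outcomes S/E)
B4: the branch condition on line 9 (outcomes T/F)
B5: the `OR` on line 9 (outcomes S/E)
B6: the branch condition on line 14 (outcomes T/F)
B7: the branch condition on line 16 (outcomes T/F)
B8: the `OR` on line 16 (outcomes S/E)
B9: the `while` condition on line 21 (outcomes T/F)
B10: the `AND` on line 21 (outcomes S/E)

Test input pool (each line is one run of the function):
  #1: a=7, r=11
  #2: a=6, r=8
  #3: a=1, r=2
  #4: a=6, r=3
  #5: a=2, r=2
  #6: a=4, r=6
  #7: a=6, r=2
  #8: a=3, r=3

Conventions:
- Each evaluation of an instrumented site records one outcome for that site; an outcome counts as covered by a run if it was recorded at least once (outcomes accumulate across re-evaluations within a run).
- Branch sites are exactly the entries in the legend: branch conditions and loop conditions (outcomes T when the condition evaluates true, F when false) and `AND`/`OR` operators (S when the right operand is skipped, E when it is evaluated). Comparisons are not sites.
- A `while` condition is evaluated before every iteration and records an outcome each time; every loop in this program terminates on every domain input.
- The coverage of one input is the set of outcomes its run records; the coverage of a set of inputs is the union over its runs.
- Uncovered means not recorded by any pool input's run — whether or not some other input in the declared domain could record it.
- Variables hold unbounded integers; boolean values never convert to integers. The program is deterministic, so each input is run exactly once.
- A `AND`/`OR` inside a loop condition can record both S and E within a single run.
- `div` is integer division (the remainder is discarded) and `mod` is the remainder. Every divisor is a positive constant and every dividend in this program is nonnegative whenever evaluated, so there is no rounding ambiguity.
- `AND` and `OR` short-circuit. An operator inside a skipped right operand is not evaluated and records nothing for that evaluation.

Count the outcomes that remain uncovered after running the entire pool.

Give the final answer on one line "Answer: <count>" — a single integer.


input #1, a=7, r=11: outcomes B1=F, B2=S, B4=T, B5=E, B6=F, B7=T, B8=S, B9=T, B9=F, B10=E
input #2, a=6, r=8: outcomes B1=F, B2=S, B4=F, B5=E, B6=F, B7=T, B8=S, B9=T, B9=F, B10=S, B10=E
input #3, a=1, r=2: outcomes B1=T, B2=E, B3=S, B4=T, B5=S, B6=F, B7=T, B8=E, B9=T, B9=F, B10=S, B10=E
input #4, a=6, r=3: outcomes B1=F, B2=S, B4=T, B5=S, B6=F, B7=T, B8=S, B9=T, B9=F, B10=S, B10=E
input #5, a=2, r=2: outcomes B1=T, B2=E, B3=E, B4=T, B5=S, B6=F, B7=T, B8=E, B9=T, B9=F, B10=S, B10=E
input #6, a=4, r=6: outcomes B1=F, B2=S, B4=F, B5=E, B6=F, B7=T, B8=S, B9=T, B9=F, B10=E
input #7, a=6, r=2: outcomes B1=F, B2=S, B4=T, B5=S, B6=F, B7=T, B8=S, B9=T, B9=F, B10=S, B10=E
input #8, a=3, r=3: outcomes B1=F, B2=S, B4=T, B5=S, B6=F, B7=T, B8=S, B9=T, B9=F, B10=S, B10=E
union over the pool: B1=T, B1=F, B2=S, B2=E, B3=S, B3=E, B4=T, B4=F, B5=S, B5=E, B6=F, B7=T, B8=S, B8=E, B9=T, B9=F, B10=S, B10=E
uncovered (2 of 20): B6=T, B7=F
Answer: 2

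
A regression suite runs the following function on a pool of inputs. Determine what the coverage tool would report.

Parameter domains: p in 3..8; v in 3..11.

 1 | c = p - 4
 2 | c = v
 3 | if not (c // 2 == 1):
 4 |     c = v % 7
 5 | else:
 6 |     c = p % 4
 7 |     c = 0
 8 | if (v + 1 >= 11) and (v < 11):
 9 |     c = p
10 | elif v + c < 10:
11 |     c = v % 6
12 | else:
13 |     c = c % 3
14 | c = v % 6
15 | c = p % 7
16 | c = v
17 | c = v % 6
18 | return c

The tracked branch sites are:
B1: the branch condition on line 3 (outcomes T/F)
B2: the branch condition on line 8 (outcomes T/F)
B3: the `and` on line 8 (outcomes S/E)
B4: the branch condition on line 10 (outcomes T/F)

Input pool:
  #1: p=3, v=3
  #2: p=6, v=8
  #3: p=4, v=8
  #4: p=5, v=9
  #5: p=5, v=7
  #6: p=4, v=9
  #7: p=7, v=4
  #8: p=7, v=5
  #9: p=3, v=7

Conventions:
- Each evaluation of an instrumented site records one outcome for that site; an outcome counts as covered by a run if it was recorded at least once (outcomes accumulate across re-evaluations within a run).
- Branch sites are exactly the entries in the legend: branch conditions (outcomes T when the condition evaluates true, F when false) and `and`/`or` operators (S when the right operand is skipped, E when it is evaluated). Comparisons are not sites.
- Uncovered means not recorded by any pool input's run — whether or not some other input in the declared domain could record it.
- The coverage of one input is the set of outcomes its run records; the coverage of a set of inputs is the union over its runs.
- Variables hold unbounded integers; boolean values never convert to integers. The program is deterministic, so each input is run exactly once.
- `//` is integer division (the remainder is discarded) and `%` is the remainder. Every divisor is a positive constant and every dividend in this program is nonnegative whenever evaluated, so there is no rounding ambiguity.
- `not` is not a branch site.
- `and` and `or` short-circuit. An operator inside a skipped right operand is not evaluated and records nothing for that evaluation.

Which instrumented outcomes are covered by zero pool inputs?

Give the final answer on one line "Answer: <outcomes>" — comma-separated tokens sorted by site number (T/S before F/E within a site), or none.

input #1 (p=3, v=3): events B1->F, B3->S, B2->F, B4->T; covers B1=F, B2=F, B3=S, B4=T
input #2 (p=6, v=8): events B1->T, B3->S, B2->F, B4->T; covers B1=T, B2=F, B3=S, B4=T
input #3 (p=4, v=8): events B1->T, B3->S, B2->F, B4->T; covers B1=T, B2=F, B3=S, B4=T
input #4 (p=5, v=9): events B1->T, B3->S, B2->F, B4->F; covers B1=T, B2=F, B3=S, B4=F
input #5 (p=5, v=7): events B1->T, B3->S, B2->F, B4->T; covers B1=T, B2=F, B3=S, B4=T
input #6 (p=4, v=9): events B1->T, B3->S, B2->F, B4->F; covers B1=T, B2=F, B3=S, B4=F
input #7 (p=7, v=4): events B1->T, B3->S, B2->F, B4->T; covers B1=T, B2=F, B3=S, B4=T
input #8 (p=7, v=5): events B1->T, B3->S, B2->F, B4->F; covers B1=T, B2=F, B3=S, B4=F
input #9 (p=3, v=7): events B1->T, B3->S, B2->F, B4->T; covers B1=T, B2=F, B3=S, B4=T
union over the pool: B1=T, B1=F, B2=F, B3=S, B4=T, B4=F
uncovered (2 of 8): B2=T, B3=E

Answer: B2=T, B3=E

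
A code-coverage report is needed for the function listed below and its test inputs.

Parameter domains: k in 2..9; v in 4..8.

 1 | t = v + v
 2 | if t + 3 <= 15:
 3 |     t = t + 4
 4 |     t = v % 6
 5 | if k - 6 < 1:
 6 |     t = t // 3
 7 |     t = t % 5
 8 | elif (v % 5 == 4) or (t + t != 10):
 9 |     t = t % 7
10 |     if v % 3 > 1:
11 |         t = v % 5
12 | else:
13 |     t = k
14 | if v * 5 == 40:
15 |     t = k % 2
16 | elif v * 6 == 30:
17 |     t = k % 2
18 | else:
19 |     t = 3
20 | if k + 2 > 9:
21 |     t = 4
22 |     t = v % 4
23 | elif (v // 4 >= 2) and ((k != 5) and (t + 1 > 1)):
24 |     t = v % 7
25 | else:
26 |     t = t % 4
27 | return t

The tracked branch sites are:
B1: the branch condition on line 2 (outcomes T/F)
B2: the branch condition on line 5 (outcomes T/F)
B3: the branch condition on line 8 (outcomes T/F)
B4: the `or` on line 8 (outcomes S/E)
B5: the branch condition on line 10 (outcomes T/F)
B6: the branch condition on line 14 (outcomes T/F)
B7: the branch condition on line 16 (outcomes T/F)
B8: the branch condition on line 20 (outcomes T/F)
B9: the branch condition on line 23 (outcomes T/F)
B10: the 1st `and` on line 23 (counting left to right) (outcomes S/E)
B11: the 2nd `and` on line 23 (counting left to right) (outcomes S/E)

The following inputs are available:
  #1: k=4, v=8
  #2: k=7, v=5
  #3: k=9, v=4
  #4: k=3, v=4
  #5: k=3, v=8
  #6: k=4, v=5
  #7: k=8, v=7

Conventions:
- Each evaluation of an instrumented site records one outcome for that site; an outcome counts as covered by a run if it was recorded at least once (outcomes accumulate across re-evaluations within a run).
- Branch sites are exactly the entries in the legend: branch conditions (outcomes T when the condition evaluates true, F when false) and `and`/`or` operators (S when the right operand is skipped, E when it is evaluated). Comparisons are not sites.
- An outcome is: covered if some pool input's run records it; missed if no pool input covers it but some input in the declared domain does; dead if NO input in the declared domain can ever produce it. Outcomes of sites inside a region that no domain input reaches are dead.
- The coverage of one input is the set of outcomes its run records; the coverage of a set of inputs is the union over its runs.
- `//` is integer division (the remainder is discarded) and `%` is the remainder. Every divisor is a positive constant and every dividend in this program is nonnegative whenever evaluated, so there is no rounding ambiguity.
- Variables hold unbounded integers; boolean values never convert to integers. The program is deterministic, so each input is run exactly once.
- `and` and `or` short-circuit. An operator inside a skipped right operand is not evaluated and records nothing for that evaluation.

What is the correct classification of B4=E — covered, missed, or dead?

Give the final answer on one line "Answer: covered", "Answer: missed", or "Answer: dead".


B4=E is recorded by pool input(s) 2, 7 -> covered
Answer: covered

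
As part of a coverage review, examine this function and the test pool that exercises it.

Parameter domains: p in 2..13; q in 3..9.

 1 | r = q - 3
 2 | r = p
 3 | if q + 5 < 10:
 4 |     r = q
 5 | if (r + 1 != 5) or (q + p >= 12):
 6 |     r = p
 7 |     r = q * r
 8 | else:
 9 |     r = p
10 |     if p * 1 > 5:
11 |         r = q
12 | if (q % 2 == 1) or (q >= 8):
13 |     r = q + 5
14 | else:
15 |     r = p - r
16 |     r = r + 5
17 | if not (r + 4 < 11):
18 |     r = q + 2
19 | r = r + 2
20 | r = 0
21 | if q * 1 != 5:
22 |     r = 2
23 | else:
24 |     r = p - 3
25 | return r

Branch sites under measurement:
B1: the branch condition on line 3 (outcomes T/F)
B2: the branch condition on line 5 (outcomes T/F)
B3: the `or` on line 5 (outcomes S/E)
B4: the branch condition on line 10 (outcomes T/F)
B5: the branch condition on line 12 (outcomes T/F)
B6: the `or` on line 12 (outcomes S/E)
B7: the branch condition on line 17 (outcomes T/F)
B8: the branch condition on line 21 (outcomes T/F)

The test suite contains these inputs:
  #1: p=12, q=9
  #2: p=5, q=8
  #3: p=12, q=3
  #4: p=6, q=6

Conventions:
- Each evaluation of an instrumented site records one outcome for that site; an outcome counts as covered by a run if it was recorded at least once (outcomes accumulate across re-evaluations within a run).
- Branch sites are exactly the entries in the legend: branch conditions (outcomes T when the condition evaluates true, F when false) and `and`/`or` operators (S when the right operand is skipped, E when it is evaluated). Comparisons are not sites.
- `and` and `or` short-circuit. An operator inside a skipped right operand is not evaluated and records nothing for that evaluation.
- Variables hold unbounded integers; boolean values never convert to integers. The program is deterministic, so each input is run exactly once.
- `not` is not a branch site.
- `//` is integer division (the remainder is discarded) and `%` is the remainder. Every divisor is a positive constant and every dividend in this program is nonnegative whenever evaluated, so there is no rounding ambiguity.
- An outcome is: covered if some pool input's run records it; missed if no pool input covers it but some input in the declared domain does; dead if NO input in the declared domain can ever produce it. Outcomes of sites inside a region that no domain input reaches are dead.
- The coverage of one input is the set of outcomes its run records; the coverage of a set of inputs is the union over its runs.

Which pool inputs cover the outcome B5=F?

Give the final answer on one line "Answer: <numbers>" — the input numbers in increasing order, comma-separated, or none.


input #1 (p=12, q=9): never hits B5=F
input #2 (p=5, q=8): never hits B5=F
input #3 (p=12, q=3): never hits B5=F
input #4 (p=6, q=6): hits B5=F
Answer: 4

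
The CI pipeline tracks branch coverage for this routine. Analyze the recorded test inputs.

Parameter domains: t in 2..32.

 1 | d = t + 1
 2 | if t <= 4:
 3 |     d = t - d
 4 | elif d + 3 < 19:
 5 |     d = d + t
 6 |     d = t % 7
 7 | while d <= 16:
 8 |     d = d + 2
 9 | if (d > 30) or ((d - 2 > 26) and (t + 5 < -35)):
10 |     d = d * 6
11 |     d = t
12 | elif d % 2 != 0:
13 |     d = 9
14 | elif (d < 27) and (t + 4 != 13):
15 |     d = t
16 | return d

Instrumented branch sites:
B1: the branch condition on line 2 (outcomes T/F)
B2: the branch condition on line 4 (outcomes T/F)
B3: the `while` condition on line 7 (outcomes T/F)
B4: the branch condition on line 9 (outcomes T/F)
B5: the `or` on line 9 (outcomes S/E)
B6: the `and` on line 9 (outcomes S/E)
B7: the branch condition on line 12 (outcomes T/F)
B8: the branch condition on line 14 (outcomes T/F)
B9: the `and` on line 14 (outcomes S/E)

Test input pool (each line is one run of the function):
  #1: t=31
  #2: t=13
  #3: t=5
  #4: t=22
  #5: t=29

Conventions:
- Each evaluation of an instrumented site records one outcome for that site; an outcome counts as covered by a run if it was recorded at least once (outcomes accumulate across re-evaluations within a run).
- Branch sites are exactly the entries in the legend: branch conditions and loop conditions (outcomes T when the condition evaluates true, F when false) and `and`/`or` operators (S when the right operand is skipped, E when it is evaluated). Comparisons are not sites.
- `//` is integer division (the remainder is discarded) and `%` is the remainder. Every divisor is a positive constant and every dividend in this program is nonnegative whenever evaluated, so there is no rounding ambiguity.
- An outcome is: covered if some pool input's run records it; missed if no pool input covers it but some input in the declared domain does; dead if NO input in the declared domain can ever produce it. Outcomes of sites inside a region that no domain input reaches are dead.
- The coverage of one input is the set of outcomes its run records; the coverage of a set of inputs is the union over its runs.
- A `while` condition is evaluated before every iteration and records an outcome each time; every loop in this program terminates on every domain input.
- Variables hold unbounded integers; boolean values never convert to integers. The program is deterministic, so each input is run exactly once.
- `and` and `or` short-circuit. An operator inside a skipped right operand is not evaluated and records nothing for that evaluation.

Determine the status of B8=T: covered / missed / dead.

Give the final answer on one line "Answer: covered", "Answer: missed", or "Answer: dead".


B8=T is recorded by pool input(s) 2 -> covered
Answer: covered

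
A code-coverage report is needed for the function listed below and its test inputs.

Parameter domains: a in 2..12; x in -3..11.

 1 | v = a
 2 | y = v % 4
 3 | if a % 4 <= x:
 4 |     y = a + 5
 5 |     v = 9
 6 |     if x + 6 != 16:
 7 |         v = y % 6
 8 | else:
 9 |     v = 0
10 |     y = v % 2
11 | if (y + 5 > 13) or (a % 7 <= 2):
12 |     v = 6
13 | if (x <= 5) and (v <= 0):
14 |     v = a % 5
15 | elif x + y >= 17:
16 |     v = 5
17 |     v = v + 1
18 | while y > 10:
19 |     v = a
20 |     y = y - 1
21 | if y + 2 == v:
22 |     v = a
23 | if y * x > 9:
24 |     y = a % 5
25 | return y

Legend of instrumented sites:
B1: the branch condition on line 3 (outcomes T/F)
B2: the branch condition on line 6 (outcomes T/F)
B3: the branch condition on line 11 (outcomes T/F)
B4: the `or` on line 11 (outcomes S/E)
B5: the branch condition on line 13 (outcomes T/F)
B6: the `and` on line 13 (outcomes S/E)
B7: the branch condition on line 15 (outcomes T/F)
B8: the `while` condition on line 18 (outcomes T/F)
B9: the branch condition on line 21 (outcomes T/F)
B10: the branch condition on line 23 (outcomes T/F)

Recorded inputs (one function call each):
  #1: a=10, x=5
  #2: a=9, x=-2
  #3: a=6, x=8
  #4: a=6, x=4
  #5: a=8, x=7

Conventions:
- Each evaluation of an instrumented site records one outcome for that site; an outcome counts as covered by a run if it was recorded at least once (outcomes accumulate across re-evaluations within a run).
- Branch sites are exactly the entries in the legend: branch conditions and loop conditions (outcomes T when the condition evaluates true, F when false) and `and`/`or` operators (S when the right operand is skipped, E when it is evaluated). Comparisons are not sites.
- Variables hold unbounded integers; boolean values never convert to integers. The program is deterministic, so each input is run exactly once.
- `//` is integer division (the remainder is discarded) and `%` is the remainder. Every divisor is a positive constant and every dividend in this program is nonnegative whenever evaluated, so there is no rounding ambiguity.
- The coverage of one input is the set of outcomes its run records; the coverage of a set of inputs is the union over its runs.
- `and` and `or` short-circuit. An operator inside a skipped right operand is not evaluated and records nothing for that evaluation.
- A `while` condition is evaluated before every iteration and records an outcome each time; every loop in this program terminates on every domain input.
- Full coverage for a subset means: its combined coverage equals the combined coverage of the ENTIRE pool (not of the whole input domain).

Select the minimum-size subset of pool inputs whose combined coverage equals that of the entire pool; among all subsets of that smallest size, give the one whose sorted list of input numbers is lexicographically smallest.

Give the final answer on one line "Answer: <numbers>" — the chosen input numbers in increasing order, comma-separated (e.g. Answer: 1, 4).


input #1, a=10, x=5: events B1->T, B2->T, B4->S, B3->T, B6->E, B5->F, B7->T, B8->T, B8->T, B8->T, B8->T, B8->T, B8->F, B9->F, ...; outcomes B1=T, B2=T, B3=T, B4=S, B5=F, B6=E, B7=T, B8=T, B8=F, B9=F, B10=T
input #2, a=9, x=-2: events B1->F, B4->E, B3->T, B6->E, B5->F, B7->F, B8->F, B9->F, B10->F; outcomes B1=F, B3=T, B4=E, B5=F, B6=E, B7=F, B8=F, B9=F, B10=F
input #3, a=6, x=8: events B1->T, B2->T, B4->S, B3->T, B6->S, B5->F, B7->T, B8->T, B8->F, B9->F, B10->T; outcomes B1=T, B2=T, B3=T, B4=S, B5=F, B6=S, B7=T, B8=T, B8=F, B9=F, B10=T
input #4, a=6, x=4: events B1->T, B2->T, B4->S, B3->T, B6->E, B5->F, B7->F, B8->T, B8->F, B9->F, B10->T; outcomes B1=T, B2=T, B3=T, B4=S, B5=F, B6=E, B7=F, B8=T, B8=F, B9=F, B10=T
input #5, a=8, x=7: events B1->T, B2->T, B4->S, B3->T, B6->S, B5->F, B7->T, B8->T, B8->T, B8->T, B8->F, B9->F, B10->T; outcomes B1=T, B2=T, B3=T, B4=S, B5=F, B6=S, B7=T, B8=T, B8=F, B9=F, B10=T
union over all inputs: B1=T, B1=F, B2=T, B3=T, B4=S, B4=E, B5=F, B6=S, B6=E, B7=T, B7=F, B8=T, B8=F, B9=F, B10=T, B10=F (16 outcomes)
every size-1 subset falls short of the 16 outcomes (best: 11/16)
size 2: inputs {2, 3} cover all 16 outcomes, and no lexicographically smaller subset of this size does
Answer: 2, 3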